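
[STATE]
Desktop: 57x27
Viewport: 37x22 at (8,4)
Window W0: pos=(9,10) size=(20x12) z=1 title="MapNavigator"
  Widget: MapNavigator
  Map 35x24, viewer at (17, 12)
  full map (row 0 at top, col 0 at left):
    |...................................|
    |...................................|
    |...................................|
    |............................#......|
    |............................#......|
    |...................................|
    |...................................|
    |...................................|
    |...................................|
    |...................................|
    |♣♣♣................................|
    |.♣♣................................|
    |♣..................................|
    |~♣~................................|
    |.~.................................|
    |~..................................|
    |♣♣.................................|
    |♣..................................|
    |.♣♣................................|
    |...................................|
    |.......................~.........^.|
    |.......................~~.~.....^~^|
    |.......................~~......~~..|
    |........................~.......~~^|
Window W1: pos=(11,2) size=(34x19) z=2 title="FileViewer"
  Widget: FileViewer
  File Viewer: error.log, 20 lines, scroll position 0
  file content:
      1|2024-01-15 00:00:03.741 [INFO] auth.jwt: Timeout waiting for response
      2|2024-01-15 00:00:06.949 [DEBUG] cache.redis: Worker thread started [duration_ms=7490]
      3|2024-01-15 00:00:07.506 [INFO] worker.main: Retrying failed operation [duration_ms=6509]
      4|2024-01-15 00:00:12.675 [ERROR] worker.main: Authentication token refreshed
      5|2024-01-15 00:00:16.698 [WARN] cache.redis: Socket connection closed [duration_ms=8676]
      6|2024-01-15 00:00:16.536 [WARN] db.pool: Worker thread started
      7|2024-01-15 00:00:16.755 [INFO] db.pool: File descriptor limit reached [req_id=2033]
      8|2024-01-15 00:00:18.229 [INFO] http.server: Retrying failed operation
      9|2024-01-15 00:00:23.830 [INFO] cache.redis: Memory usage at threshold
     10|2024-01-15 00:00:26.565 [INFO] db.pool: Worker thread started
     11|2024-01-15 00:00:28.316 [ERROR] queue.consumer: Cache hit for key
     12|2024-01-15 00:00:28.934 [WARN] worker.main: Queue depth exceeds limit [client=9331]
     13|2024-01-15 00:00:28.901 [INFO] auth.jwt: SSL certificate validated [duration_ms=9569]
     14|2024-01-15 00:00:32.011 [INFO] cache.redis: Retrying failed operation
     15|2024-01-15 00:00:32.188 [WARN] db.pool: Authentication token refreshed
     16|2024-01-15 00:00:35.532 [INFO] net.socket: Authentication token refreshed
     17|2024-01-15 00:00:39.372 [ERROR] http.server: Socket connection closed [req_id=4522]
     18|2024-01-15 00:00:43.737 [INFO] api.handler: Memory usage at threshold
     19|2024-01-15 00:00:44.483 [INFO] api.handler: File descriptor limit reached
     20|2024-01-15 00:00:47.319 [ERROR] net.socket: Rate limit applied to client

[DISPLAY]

   ┠────────────────────────────────┨
   ┃2024-01-15 00:00:03.741 [INFO] ▲┃
   ┃2024-01-15 00:00:06.949 [DEBUG]█┃
   ┃2024-01-15 00:00:07.506 [INFO] ░┃
   ┃2024-01-15 00:00:12.675 [ERROR]░┃
   ┃2024-01-15 00:00:16.698 [WARN] ░┃
 ┏━┃2024-01-15 00:00:16.536 [WARN] ░┃
 ┃ ┃2024-01-15 00:00:16.755 [INFO] ░┃
 ┠─┃2024-01-15 00:00:18.229 [INFO] ░┃
 ┃.┃2024-01-15 00:00:23.830 [INFO] ░┃
 ┃.┃2024-01-15 00:00:26.565 [INFO] ░┃
 ┃.┃2024-01-15 00:00:28.316 [ERROR]░┃
 ┃.┃2024-01-15 00:00:28.934 [WARN] ░┃
 ┃.┃2024-01-15 00:00:28.901 [INFO] ░┃
 ┃.┃2024-01-15 00:00:32.011 [INFO] ░┃
 ┃.┃2024-01-15 00:00:32.188 [WARN] ▼┃
 ┃.┗━━━━━━━━━━━━━━━━━━━━━━━━━━━━━━━━┛
 ┗━━━━━━━━━━━━━━━━━━┛                
                                     
                                     
                                     
                                     


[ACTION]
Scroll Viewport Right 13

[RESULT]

────────────────────────┨            
15 00:00:03.741 [INFO] ▲┃            
15 00:00:06.949 [DEBUG]█┃            
15 00:00:07.506 [INFO] ░┃            
15 00:00:12.675 [ERROR]░┃            
15 00:00:16.698 [WARN] ░┃            
15 00:00:16.536 [WARN] ░┃            
15 00:00:16.755 [INFO] ░┃            
15 00:00:18.229 [INFO] ░┃            
15 00:00:23.830 [INFO] ░┃            
15 00:00:26.565 [INFO] ░┃            
15 00:00:28.316 [ERROR]░┃            
15 00:00:28.934 [WARN] ░┃            
15 00:00:28.901 [INFO] ░┃            
15 00:00:32.011 [INFO] ░┃            
15 00:00:32.188 [WARN] ▼┃            
━━━━━━━━━━━━━━━━━━━━━━━━┛            
━━━━━━━━┛                            
                                     
                                     
                                     
                                     


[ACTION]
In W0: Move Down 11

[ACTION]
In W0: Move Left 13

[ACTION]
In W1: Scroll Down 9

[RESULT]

────────────────────────┨            
15 00:00:16.536 [WARN] ▲┃            
15 00:00:16.755 [INFO] ░┃            
15 00:00:18.229 [INFO] ░┃            
15 00:00:23.830 [INFO] ░┃            
15 00:00:26.565 [INFO] ░┃            
15 00:00:28.316 [ERROR]░┃            
15 00:00:28.934 [WARN] ░┃            
15 00:00:28.901 [INFO] ░┃            
15 00:00:32.011 [INFO] ░┃            
15 00:00:32.188 [WARN] ░┃            
15 00:00:35.532 [INFO] ░┃            
15 00:00:39.372 [ERROR]░┃            
15 00:00:43.737 [INFO] ░┃            
15 00:00:44.483 [INFO] █┃            
15 00:00:47.319 [ERROR]▼┃            
━━━━━━━━━━━━━━━━━━━━━━━━┛            
━━━━━━━━┛                            
                                     
                                     
                                     
                                     


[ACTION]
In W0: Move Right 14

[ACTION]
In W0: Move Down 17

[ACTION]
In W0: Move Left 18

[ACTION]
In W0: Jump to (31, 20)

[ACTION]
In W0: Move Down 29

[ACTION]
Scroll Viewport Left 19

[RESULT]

          ┠──────────────────────────
          ┃2024-01-15 00:00:16.536 [W
          ┃2024-01-15 00:00:16.755 [I
          ┃2024-01-15 00:00:18.229 [I
          ┃2024-01-15 00:00:23.830 [I
          ┃2024-01-15 00:00:26.565 [I
        ┏━┃2024-01-15 00:00:28.316 [E
        ┃ ┃2024-01-15 00:00:28.934 [W
        ┠─┃2024-01-15 00:00:28.901 [I
        ┃.┃2024-01-15 00:00:32.011 [I
        ┃.┃2024-01-15 00:00:32.188 [W
        ┃.┃2024-01-15 00:00:35.532 [I
        ┃.┃2024-01-15 00:00:39.372 [E
        ┃.┃2024-01-15 00:00:43.737 [I
        ┃ ┃2024-01-15 00:00:44.483 [I
        ┃ ┃2024-01-15 00:00:47.319 [E
        ┃ ┗━━━━━━━━━━━━━━━━━━━━━━━━━━
        ┗━━━━━━━━━━━━━━━━━━┛         
                                     
                                     
                                     
                                     


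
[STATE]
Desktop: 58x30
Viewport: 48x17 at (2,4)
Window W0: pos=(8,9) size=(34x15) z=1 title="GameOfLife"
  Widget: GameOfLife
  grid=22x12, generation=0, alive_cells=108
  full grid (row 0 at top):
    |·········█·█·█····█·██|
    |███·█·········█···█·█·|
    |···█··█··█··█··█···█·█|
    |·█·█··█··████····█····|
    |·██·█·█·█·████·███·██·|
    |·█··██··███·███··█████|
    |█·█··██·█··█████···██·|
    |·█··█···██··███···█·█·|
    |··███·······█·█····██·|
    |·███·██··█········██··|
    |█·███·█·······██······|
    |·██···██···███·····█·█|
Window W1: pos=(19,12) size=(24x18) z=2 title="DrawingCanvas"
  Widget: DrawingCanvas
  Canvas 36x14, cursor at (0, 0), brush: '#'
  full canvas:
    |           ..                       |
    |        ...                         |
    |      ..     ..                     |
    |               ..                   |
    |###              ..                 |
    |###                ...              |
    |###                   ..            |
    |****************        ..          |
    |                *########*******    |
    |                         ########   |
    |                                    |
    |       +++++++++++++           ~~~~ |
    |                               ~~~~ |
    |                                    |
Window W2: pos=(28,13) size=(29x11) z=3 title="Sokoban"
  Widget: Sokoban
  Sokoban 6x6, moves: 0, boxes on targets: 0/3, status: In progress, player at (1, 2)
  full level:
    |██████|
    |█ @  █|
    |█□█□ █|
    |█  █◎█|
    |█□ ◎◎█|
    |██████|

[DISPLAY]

                                                
                                                
                                                
                                                
                                                
      ┏━━━━━━━━━━━━━━━━━━━━━━━━━━━━━━━━┓        
      ┃ GameOfLife                     ┃        
      ┠────────────────────────────────┨        
      ┃Gen: 0    ┏━━━━━━━━━━━━━━━━━━━━━━┓       
      ┃███·█·····┃ Drawing┏━━━━━━━━━━━━━━━━━━━━━
      ┃···█··█··█┠────────┃ Sokoban             
      ┃·█·█··█··█┃+       ┠─────────────────────
      ┃·██·█·█·█·┃        ┃██████               
      ┃·█··██··██┃      ..┃█ @  █               
      ┃█·█··██·█·┃        ┃█□█□ █               
      ┃·█··█···██┃###     ┃█  █◎█               
      ┃··███·····┃###     ┃█□ ◎◎█               


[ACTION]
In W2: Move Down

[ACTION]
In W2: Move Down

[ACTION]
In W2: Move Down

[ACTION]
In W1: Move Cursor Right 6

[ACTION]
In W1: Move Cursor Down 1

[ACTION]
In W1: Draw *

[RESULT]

                                                
                                                
                                                
                                                
                                                
      ┏━━━━━━━━━━━━━━━━━━━━━━━━━━━━━━━━┓        
      ┃ GameOfLife                     ┃        
      ┠────────────────────────────────┨        
      ┃Gen: 0    ┏━━━━━━━━━━━━━━━━━━━━━━┓       
      ┃███·█·····┃ Drawing┏━━━━━━━━━━━━━━━━━━━━━
      ┃···█··█··█┠────────┃ Sokoban             
      ┃·█·█··█··█┃        ┠─────────────────────
      ┃·██·█·█·█·┃      * ┃██████               
      ┃·█··██··██┃      ..┃█ @  █               
      ┃█·█··██·█·┃        ┃█□█□ █               
      ┃·█··█···██┃###     ┃█  █◎█               
      ┃··███·····┃###     ┃█□ ◎◎█               


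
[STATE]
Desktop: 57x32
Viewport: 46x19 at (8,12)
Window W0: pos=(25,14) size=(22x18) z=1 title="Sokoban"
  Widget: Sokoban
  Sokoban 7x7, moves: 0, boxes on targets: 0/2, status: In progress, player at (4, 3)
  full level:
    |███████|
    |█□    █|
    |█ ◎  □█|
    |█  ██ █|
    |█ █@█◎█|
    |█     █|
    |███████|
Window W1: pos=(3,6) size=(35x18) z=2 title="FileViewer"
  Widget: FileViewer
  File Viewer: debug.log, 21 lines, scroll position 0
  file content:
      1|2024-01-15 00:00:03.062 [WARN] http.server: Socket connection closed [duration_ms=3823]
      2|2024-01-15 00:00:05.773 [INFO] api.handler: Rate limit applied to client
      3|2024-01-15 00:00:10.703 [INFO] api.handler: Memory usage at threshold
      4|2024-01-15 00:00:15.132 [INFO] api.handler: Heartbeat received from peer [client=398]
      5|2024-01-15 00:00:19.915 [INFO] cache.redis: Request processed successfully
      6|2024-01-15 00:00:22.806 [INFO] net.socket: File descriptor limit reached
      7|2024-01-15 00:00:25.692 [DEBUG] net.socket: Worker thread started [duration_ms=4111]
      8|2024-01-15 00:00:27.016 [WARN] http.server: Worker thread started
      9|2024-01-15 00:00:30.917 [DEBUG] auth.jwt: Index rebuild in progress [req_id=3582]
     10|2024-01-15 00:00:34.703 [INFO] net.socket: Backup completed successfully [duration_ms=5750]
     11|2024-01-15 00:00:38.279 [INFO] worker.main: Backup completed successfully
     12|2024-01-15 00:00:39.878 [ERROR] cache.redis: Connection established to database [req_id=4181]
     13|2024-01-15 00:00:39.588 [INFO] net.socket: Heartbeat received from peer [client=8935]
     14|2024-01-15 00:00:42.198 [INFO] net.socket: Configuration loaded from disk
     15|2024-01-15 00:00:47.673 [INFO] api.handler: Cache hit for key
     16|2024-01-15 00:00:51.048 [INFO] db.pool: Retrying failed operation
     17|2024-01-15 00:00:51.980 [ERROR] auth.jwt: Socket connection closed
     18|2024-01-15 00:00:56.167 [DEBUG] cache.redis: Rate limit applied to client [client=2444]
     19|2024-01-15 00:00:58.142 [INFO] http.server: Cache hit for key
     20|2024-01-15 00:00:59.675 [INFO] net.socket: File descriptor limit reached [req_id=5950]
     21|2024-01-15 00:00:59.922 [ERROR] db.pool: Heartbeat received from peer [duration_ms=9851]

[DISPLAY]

-01-15 00:00:15.132 [INFO] a░┃                
-01-15 00:00:19.915 [INFO] c░┃                
-01-15 00:00:22.806 [INFO] n░┃━━━━━━━━┓       
-01-15 00:00:25.692 [DEBUG] ░┃        ┃       
-01-15 00:00:27.016 [WARN] h░┃────────┨       
-01-15 00:00:30.917 [DEBUG] ░┃        ┃       
-01-15 00:00:34.703 [INFO] n░┃        ┃       
-01-15 00:00:38.279 [INFO] w░┃        ┃       
-01-15 00:00:39.878 [ERROR] ░┃        ┃       
-01-15 00:00:39.588 [INFO] n░┃        ┃       
-01-15 00:00:42.198 [INFO] n▼┃        ┃       
━━━━━━━━━━━━━━━━━━━━━━━━━━━━━┛        ┃       
                 ┃Moves: 0  0/2       ┃       
                 ┃                    ┃       
                 ┃                    ┃       
                 ┃                    ┃       
                 ┃                    ┃       
                 ┃                    ┃       
                 ┃                    ┃       


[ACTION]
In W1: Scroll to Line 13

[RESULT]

-01-15 00:00:38.279 [INFO] w░┃                
-01-15 00:00:39.878 [ERROR] ░┃                
-01-15 00:00:39.588 [INFO] n░┃━━━━━━━━┓       
-01-15 00:00:42.198 [INFO] n░┃        ┃       
-01-15 00:00:47.673 [INFO] a░┃────────┨       
-01-15 00:00:51.048 [INFO] d░┃        ┃       
-01-15 00:00:51.980 [ERROR] ░┃        ┃       
-01-15 00:00:56.167 [DEBUG] ░┃        ┃       
-01-15 00:00:58.142 [INFO] h░┃        ┃       
-01-15 00:00:59.675 [INFO] n█┃        ┃       
-01-15 00:00:59.922 [ERROR] ▼┃        ┃       
━━━━━━━━━━━━━━━━━━━━━━━━━━━━━┛        ┃       
                 ┃Moves: 0  0/2       ┃       
                 ┃                    ┃       
                 ┃                    ┃       
                 ┃                    ┃       
                 ┃                    ┃       
                 ┃                    ┃       
                 ┃                    ┃       


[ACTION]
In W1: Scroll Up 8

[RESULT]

-01-15 00:00:15.132 [INFO] a░┃                
-01-15 00:00:19.915 [INFO] c░┃                
-01-15 00:00:22.806 [INFO] n░┃━━━━━━━━┓       
-01-15 00:00:25.692 [DEBUG] ░┃        ┃       
-01-15 00:00:27.016 [WARN] h░┃────────┨       
-01-15 00:00:30.917 [DEBUG] ░┃        ┃       
-01-15 00:00:34.703 [INFO] n░┃        ┃       
-01-15 00:00:38.279 [INFO] w░┃        ┃       
-01-15 00:00:39.878 [ERROR] ░┃        ┃       
-01-15 00:00:39.588 [INFO] n░┃        ┃       
-01-15 00:00:42.198 [INFO] n▼┃        ┃       
━━━━━━━━━━━━━━━━━━━━━━━━━━━━━┛        ┃       
                 ┃Moves: 0  0/2       ┃       
                 ┃                    ┃       
                 ┃                    ┃       
                 ┃                    ┃       
                 ┃                    ┃       
                 ┃                    ┃       
                 ┃                    ┃       


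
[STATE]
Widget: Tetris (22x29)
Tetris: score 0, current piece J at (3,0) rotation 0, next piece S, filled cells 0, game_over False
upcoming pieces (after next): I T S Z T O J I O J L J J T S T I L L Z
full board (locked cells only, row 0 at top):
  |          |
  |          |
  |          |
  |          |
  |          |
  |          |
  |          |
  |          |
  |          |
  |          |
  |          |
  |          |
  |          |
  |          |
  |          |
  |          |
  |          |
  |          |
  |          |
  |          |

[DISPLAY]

   █      │Next:      
   ███    │ ░░        
          │░░         
          │           
          │           
          │           
          │Score:     
          │0          
          │           
          │           
          │           
          │           
          │           
          │           
          │           
          │           
          │           
          │           
          │           
          │           
          │           
          │           
          │           
          │           
          │           
          │           
          │           
          │           
          │           


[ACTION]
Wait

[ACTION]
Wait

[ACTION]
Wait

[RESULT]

          │Next:      
          │ ░░        
          │░░         
   █      │           
   ███    │           
          │           
          │Score:     
          │0          
          │           
          │           
          │           
          │           
          │           
          │           
          │           
          │           
          │           
          │           
          │           
          │           
          │           
          │           
          │           
          │           
          │           
          │           
          │           
          │           
          │           


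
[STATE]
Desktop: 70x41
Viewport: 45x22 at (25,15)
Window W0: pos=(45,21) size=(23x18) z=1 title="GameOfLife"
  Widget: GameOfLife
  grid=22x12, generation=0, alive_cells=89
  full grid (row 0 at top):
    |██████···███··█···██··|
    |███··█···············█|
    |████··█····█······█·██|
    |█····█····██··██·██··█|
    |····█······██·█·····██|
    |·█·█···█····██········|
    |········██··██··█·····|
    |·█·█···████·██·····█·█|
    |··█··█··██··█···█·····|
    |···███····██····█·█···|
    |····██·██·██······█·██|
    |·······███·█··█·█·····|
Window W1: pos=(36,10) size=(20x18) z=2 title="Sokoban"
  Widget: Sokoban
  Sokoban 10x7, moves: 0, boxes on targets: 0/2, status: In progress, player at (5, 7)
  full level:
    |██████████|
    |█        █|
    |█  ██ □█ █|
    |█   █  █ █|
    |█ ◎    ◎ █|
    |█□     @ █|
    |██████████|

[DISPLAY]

           ┃█  ██ □█ █        ┃              
           ┃█   █  █ █        ┃              
           ┃█ ◎    ◎ █        ┃              
           ┃█□     @ █        ┃              
           ┃██████████        ┃              
           ┃Moves: 0  0/2     ┃              
           ┃                  ┃━━━━━━━━━━━┓  
           ┃                  ┃e          ┃  
           ┃                  ┃───────────┨  
           ┃                  ┃           ┃  
           ┃                  ┃██··█···██·┃  
           ┃                  ┃···········┃  
           ┗━━━━━━━━━━━━━━━━━━┛·█······█·█┃  
                    ┃█····█····██··██·██··┃  
                    ┃····█······██·█·····█┃  
                    ┃·█·█···█····██·······┃  
                    ┃········██··██··█····┃  
                    ┃·█·█···████·██·····█·┃  
                    ┃··█··█··██··█···█····┃  
                    ┃···███····██····█·█··┃  
                    ┃····██·██·██······█·█┃  
                    ┃·······███·█··█·█····┃  


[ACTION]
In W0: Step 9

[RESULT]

           ┃█  ██ □█ █        ┃              
           ┃█   █  █ █        ┃              
           ┃█ ◎    ◎ █        ┃              
           ┃█□     @ █        ┃              
           ┃██████████        ┃              
           ┃Moves: 0  0/2     ┃              
           ┃                  ┃━━━━━━━━━━━┓  
           ┃                  ┃e          ┃  
           ┃                  ┃───────────┨  
           ┃                  ┃           ┃  
           ┃                  ┃███········┃  
           ┃                  ┃·██···██·██┃  
           ┗━━━━━━━━━━━━━━━━━━┛██···█··███┃  
                    ┃···███·······███··█··┃  
                    ┃············███······┃  
                    ┃···········█···█·····┃  
                    ┃·········█··█···█····┃  
                    ┃·······█····█·██·····┃  
                    ┃···█·█·█····█········┃  
                    ┃·····██···██·········┃  
                    ┃··██···█·············┃  
                    ┃··█··················┃  


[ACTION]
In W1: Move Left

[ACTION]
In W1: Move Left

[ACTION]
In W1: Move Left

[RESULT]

           ┃█  ██ □█ █        ┃              
           ┃█   █  █ █        ┃              
           ┃█ ◎    ◎ █        ┃              
           ┃█□  @    █        ┃              
           ┃██████████        ┃              
           ┃Moves: 3  0/2     ┃              
           ┃                  ┃━━━━━━━━━━━┓  
           ┃                  ┃e          ┃  
           ┃                  ┃───────────┨  
           ┃                  ┃           ┃  
           ┃                  ┃███········┃  
           ┃                  ┃·██···██·██┃  
           ┗━━━━━━━━━━━━━━━━━━┛██···█··███┃  
                    ┃···███·······███··█··┃  
                    ┃············███······┃  
                    ┃···········█···█·····┃  
                    ┃·········█··█···█····┃  
                    ┃·······█····█·██·····┃  
                    ┃···█·█·█····█········┃  
                    ┃·····██···██·········┃  
                    ┃··██···█·············┃  
                    ┃··█··················┃  


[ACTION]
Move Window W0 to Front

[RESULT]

           ┃█  ██ □█ █        ┃              
           ┃█   █  █ █        ┃              
           ┃█ ◎    ◎ █        ┃              
           ┃█□  @    █        ┃              
           ┃██████████        ┃              
           ┃Moves: 3  0/2     ┃              
           ┃        ┏━━━━━━━━━━━━━━━━━━━━━┓  
           ┃        ┃ GameOfLife          ┃  
           ┃        ┠─────────────────────┨  
           ┃        ┃Gen: 9               ┃  
           ┃        ┃··········███········┃  
           ┃        ┃·········█·██···██·██┃  
           ┗━━━━━━━━┃·········███···█··███┃  
                    ┃···███·······███··█··┃  
                    ┃············███······┃  
                    ┃···········█···█·····┃  
                    ┃·········█··█···█····┃  
                    ┃·······█····█·██·····┃  
                    ┃···█·█·█····█········┃  
                    ┃·····██···██·········┃  
                    ┃··██···█·············┃  
                    ┃··█··················┃  


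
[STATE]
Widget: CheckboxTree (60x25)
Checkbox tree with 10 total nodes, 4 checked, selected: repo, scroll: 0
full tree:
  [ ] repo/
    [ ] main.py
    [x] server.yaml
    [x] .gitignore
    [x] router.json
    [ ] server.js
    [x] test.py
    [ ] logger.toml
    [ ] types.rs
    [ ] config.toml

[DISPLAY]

>[-] repo/                                                  
   [ ] main.py                                              
   [x] server.yaml                                          
   [x] .gitignore                                           
   [x] router.json                                          
   [ ] server.js                                            
   [x] test.py                                              
   [ ] logger.toml                                          
   [ ] types.rs                                             
   [ ] config.toml                                          
                                                            
                                                            
                                                            
                                                            
                                                            
                                                            
                                                            
                                                            
                                                            
                                                            
                                                            
                                                            
                                                            
                                                            
                                                            


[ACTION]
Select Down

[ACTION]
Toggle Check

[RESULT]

 [-] repo/                                                  
>  [x] main.py                                              
   [x] server.yaml                                          
   [x] .gitignore                                           
   [x] router.json                                          
   [ ] server.js                                            
   [x] test.py                                              
   [ ] logger.toml                                          
   [ ] types.rs                                             
   [ ] config.toml                                          
                                                            
                                                            
                                                            
                                                            
                                                            
                                                            
                                                            
                                                            
                                                            
                                                            
                                                            
                                                            
                                                            
                                                            
                                                            


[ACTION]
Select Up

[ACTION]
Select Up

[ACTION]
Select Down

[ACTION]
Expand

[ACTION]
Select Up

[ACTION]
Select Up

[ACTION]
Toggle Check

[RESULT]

>[x] repo/                                                  
   [x] main.py                                              
   [x] server.yaml                                          
   [x] .gitignore                                           
   [x] router.json                                          
   [x] server.js                                            
   [x] test.py                                              
   [x] logger.toml                                          
   [x] types.rs                                             
   [x] config.toml                                          
                                                            
                                                            
                                                            
                                                            
                                                            
                                                            
                                                            
                                                            
                                                            
                                                            
                                                            
                                                            
                                                            
                                                            
                                                            


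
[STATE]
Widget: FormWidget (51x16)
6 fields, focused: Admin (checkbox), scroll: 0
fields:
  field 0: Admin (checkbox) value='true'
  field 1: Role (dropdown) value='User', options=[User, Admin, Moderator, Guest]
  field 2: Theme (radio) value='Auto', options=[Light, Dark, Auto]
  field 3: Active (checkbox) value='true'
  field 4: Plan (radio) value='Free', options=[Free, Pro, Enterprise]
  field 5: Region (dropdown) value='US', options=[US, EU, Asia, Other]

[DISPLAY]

> Admin:      [x]                                  
  Role:       [User                              ▼]
  Theme:      ( ) Light  ( ) Dark  (●) Auto        
  Active:     [x]                                  
  Plan:       (●) Free  ( ) Pro  ( ) Enterprise    
  Region:     [US                                ▼]
                                                   
                                                   
                                                   
                                                   
                                                   
                                                   
                                                   
                                                   
                                                   
                                                   


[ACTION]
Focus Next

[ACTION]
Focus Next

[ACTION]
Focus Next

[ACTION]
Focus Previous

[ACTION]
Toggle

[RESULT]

  Admin:      [x]                                  
  Role:       [User                              ▼]
> Theme:      ( ) Light  ( ) Dark  (●) Auto        
  Active:     [x]                                  
  Plan:       (●) Free  ( ) Pro  ( ) Enterprise    
  Region:     [US                                ▼]
                                                   
                                                   
                                                   
                                                   
                                                   
                                                   
                                                   
                                                   
                                                   
                                                   


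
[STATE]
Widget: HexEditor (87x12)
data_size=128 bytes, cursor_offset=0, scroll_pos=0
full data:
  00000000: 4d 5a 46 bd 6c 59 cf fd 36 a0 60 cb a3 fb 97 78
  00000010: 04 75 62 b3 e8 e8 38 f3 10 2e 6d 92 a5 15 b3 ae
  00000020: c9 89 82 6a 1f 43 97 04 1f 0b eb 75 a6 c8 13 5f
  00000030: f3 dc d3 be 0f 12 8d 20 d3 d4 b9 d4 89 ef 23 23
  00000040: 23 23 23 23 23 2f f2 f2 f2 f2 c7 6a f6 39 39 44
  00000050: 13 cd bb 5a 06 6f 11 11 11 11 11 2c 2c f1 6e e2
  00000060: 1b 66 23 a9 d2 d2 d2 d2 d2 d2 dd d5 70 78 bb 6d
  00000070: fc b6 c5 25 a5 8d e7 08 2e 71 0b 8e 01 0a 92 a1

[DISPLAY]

00000000  4D 5a 46 bd 6c 59 cf fd  36 a0 60 cb a3 fb 97 78  |MZF.lY..6.`....x|         
00000010  04 75 62 b3 e8 e8 38 f3  10 2e 6d 92 a5 15 b3 ae  |.ub...8...m.....|         
00000020  c9 89 82 6a 1f 43 97 04  1f 0b eb 75 a6 c8 13 5f  |...j.C.....u..._|         
00000030  f3 dc d3 be 0f 12 8d 20  d3 d4 b9 d4 89 ef 23 23  |....... ......##|         
00000040  23 23 23 23 23 2f f2 f2  f2 f2 c7 6a f6 39 39 44  |#####/.....j.99D|         
00000050  13 cd bb 5a 06 6f 11 11  11 11 11 2c 2c f1 6e e2  |...Z.o.....,,.n.|         
00000060  1b 66 23 a9 d2 d2 d2 d2  d2 d2 dd d5 70 78 bb 6d  |.f#.........px.m|         
00000070  fc b6 c5 25 a5 8d e7 08  2e 71 0b 8e 01 0a 92 a1  |...%.....q......|         
                                                                                       
                                                                                       
                                                                                       
                                                                                       


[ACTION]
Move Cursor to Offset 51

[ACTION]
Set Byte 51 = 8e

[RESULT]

00000000  4d 5a 46 bd 6c 59 cf fd  36 a0 60 cb a3 fb 97 78  |MZF.lY..6.`....x|         
00000010  04 75 62 b3 e8 e8 38 f3  10 2e 6d 92 a5 15 b3 ae  |.ub...8...m.....|         
00000020  c9 89 82 6a 1f 43 97 04  1f 0b eb 75 a6 c8 13 5f  |...j.C.....u..._|         
00000030  f3 dc d3 8E 0f 12 8d 20  d3 d4 b9 d4 89 ef 23 23  |....... ......##|         
00000040  23 23 23 23 23 2f f2 f2  f2 f2 c7 6a f6 39 39 44  |#####/.....j.99D|         
00000050  13 cd bb 5a 06 6f 11 11  11 11 11 2c 2c f1 6e e2  |...Z.o.....,,.n.|         
00000060  1b 66 23 a9 d2 d2 d2 d2  d2 d2 dd d5 70 78 bb 6d  |.f#.........px.m|         
00000070  fc b6 c5 25 a5 8d e7 08  2e 71 0b 8e 01 0a 92 a1  |...%.....q......|         
                                                                                       
                                                                                       
                                                                                       
                                                                                       


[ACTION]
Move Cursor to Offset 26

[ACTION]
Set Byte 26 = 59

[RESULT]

00000000  4d 5a 46 bd 6c 59 cf fd  36 a0 60 cb a3 fb 97 78  |MZF.lY..6.`....x|         
00000010  04 75 62 b3 e8 e8 38 f3  10 2e 59 92 a5 15 b3 ae  |.ub...8...Y.....|         
00000020  c9 89 82 6a 1f 43 97 04  1f 0b eb 75 a6 c8 13 5f  |...j.C.....u..._|         
00000030  f3 dc d3 8e 0f 12 8d 20  d3 d4 b9 d4 89 ef 23 23  |....... ......##|         
00000040  23 23 23 23 23 2f f2 f2  f2 f2 c7 6a f6 39 39 44  |#####/.....j.99D|         
00000050  13 cd bb 5a 06 6f 11 11  11 11 11 2c 2c f1 6e e2  |...Z.o.....,,.n.|         
00000060  1b 66 23 a9 d2 d2 d2 d2  d2 d2 dd d5 70 78 bb 6d  |.f#.........px.m|         
00000070  fc b6 c5 25 a5 8d e7 08  2e 71 0b 8e 01 0a 92 a1  |...%.....q......|         
                                                                                       
                                                                                       
                                                                                       
                                                                                       


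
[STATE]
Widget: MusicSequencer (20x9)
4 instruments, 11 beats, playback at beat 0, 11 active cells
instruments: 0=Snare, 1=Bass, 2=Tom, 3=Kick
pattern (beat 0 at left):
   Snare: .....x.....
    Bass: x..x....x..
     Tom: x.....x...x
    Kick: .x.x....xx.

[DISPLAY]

      ▼1234567890   
 Snare·····█·····   
  Bass█··█····█··   
   Tom█·····█···█   
  Kick·█·█····██·   
                    
                    
                    
                    


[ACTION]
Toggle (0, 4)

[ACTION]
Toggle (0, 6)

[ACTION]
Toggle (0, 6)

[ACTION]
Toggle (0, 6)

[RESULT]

      ▼1234567890   
 Snare····███····   
  Bass█··█····█··   
   Tom█·····█···█   
  Kick·█·█····██·   
                    
                    
                    
                    


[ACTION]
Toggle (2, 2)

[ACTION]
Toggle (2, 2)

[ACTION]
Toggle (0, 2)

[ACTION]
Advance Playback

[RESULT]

      0▼234567890   
 Snare··█·███····   
  Bass█··█····█··   
   Tom█·····█···█   
  Kick·█·█····██·   
                    
                    
                    
                    


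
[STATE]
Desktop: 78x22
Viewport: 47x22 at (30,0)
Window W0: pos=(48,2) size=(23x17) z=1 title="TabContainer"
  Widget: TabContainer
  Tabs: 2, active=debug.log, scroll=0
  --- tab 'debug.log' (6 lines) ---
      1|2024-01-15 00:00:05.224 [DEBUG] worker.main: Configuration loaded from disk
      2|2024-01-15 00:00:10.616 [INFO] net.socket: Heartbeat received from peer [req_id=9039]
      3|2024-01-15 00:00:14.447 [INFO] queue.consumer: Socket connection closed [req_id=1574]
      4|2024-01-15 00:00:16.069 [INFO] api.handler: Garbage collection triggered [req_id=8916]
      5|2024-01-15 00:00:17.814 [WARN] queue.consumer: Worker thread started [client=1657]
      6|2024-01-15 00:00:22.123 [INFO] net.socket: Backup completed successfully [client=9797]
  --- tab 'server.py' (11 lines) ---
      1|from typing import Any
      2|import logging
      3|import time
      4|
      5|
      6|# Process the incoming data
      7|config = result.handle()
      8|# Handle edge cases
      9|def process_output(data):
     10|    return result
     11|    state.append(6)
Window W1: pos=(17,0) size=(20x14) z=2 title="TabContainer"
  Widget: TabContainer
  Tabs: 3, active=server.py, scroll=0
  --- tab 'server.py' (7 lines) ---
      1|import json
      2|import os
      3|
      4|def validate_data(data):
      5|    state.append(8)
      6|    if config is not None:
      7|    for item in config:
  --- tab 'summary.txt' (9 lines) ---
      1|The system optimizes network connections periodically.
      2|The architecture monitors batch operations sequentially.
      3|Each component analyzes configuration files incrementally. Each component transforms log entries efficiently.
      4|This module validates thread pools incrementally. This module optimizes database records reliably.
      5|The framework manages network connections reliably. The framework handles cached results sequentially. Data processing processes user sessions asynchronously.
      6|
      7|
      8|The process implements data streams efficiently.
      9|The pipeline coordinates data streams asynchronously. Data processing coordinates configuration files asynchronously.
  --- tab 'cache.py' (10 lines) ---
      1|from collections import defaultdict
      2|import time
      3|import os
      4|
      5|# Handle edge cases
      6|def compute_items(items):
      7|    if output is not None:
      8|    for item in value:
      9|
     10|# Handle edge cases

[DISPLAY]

━━━━━━┓                                        
r     ┃                                        
──────┨           ┏━━━━━━━━━━━━━━━━━━━━━┓      
 summa┃           ┃ TabContainer        ┃      
──────┃           ┠─────────────────────┨      
      ┃           ┃[debug.log]│ server.p┃      
      ┃           ┃─────────────────────┃      
      ┃           ┃2024-01-15 00:00:05.2┃      
_data(┃           ┃2024-01-15 00:00:10.6┃      
pend(8┃           ┃2024-01-15 00:00:14.4┃      
g is n┃           ┃2024-01-15 00:00:16.0┃      
 in co┃           ┃2024-01-15 00:00:17.8┃      
      ┃           ┃2024-01-15 00:00:22.1┃      
━━━━━━┛           ┃                     ┃      
                  ┃                     ┃      
                  ┃                     ┃      
                  ┃                     ┃      
                  ┃                     ┃      
                  ┗━━━━━━━━━━━━━━━━━━━━━┛      
                                               
                                               
                                               


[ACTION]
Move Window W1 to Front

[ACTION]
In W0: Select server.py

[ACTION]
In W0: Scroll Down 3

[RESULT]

━━━━━━┓                                        
r     ┃                                        
──────┨           ┏━━━━━━━━━━━━━━━━━━━━━┓      
 summa┃           ┃ TabContainer        ┃      
──────┃           ┠─────────────────────┨      
      ┃           ┃ debug.log │[server.p┃      
      ┃           ┃─────────────────────┃      
      ┃           ┃                     ┃      
_data(┃           ┃                     ┃      
pend(8┃           ┃# Process the incomin┃      
g is n┃           ┃config = result.handl┃      
 in co┃           ┃# Handle edge cases  ┃      
      ┃           ┃def process_output(da┃      
━━━━━━┛           ┃    return result    ┃      
                  ┃    state.append(6)  ┃      
                  ┃                     ┃      
                  ┃                     ┃      
                  ┃                     ┃      
                  ┗━━━━━━━━━━━━━━━━━━━━━┛      
                                               
                                               
                                               
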